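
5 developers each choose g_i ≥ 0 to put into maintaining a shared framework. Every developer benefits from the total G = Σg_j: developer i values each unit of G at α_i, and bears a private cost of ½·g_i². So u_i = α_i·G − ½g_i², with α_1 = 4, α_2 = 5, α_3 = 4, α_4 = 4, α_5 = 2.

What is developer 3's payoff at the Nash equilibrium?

Developer i's FOC: ∂u_i/∂g_i = α_i − g_i = 0, so g_i* = α_i.
NE contributions = (4, 5, 4, 4, 2); G = 19.
u_3 = α_3·G − ½·(g_3)² = 4·19 − ½·4² = 68.

68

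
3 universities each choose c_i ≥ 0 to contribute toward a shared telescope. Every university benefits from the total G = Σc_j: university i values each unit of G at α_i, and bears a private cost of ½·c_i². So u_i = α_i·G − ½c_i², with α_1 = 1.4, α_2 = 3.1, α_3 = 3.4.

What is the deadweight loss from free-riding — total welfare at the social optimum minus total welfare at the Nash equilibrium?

University i's FOC: ∂u_i/∂c_i = α_i − c_i = 0, so c_i* = α_i.
NE contributions = (1.4, 3.1, 3.4); G = 7.9.
W^NE = (Σα)·G − ½Σα_i² = 7.9² − ½·23.13 = 50.845.
Planner sets c_i = Σα_j = 7.9 for every i, so G^SO = 3·7.9 = 23.7.
W^SO = (Σα)·G^SO − ½·3·(Σα)² = (3/2)·7.9² = 93.615.
Deadweight loss = W^SO − W^NE = 42.77.

42.77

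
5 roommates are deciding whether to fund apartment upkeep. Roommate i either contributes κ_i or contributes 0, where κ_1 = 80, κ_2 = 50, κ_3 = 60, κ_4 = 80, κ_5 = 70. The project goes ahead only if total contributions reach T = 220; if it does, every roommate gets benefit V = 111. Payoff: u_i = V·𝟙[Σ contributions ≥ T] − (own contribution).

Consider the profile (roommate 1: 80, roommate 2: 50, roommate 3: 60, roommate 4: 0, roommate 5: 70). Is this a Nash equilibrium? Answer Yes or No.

Yes

Total = 260 ≥ 220: provided.
Roommate 1 (pledges 80, payoff 31): dropping to 0 → total 180, payoff 0. No gain.
Roommate 2 (pledges 50, payoff 61): dropping to 0 → total 210, payoff 0. No gain.
Roommate 3 (pledges 60, payoff 51): dropping to 0 → total 200, payoff 0. No gain.
Roommate 4 (pledges 0, payoff 111): pledging 80 → total 340, payoff 31. No gain.
Roommate 5 (pledges 70, payoff 41): dropping to 0 → total 190, payoff 0. No gain.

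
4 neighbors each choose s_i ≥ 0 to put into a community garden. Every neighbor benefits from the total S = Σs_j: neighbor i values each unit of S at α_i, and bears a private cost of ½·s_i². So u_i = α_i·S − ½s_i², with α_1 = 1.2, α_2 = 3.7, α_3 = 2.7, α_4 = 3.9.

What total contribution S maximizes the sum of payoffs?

46

Planner FOC: ∂(Σu_j)/∂s_i = (Σα_j) − s_i = 0, so s_i^SO = Σα_j = 11.5 for every i; S^SO = 46.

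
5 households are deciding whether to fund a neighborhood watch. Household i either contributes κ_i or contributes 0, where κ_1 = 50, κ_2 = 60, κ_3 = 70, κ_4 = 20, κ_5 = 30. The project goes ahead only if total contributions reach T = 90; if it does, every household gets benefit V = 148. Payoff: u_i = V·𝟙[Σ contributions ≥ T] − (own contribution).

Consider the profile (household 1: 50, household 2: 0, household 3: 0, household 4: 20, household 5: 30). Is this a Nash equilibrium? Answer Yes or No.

Yes

Total = 100 ≥ 90: provided.
Household 1 (pledges 50, payoff 98): dropping to 0 → total 50, payoff 0. No gain.
Household 2 (pledges 0, payoff 148): pledging 60 → total 160, payoff 88. No gain.
Household 3 (pledges 0, payoff 148): pledging 70 → total 170, payoff 78. No gain.
Household 4 (pledges 20, payoff 128): dropping to 0 → total 80, payoff 0. No gain.
Household 5 (pledges 30, payoff 118): dropping to 0 → total 70, payoff 0. No gain.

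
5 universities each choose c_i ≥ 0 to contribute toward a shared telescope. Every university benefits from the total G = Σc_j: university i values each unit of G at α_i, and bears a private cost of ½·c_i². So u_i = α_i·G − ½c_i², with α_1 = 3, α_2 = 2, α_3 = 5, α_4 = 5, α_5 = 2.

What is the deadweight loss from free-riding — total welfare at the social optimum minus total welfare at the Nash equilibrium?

University i's FOC: ∂u_i/∂c_i = α_i − c_i = 0, so c_i* = α_i.
NE contributions = (3, 2, 5, 5, 2); G = 17.
W^NE = (Σα)·G − ½Σα_i² = 17² − ½·67 = 255.5.
Planner sets c_i = Σα_j = 17 for every i, so G^SO = 5·17 = 85.
W^SO = (Σα)·G^SO − ½·5·(Σα)² = (5/2)·17² = 722.5.
Deadweight loss = W^SO − W^NE = 467.

467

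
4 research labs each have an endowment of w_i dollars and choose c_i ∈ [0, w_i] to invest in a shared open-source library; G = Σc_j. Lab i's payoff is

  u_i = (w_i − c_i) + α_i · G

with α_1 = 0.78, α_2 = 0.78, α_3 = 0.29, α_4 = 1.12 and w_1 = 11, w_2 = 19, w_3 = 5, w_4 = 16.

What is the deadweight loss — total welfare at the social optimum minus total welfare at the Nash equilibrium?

68.95

∂u_i/∂c_i = α_i − 1, so lab i contributes w_i if α_i > 1, else 0.
α_i > 1 for i ∈ {4}; NE contributions (0, 0, 0, 16), G = 16.
W^NE = Σw_i − G^NE + (Σα_i)·G^NE = 51 + 1.97·16 = 82.52.
Planner: ∂(Σu_j)/∂c_i = Σα_j − 1 = 1.97 > 0, so everyone contributes w_i; G^SO = 51, W^SO = 51 + 1.97·51 = 151.47.
Deadweight loss = 68.95.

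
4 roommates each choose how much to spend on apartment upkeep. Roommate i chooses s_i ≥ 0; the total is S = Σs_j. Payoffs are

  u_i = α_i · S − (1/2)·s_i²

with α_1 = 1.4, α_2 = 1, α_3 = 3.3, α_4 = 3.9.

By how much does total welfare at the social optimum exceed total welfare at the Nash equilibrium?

Roommate i's FOC: ∂u_i/∂s_i = α_i − s_i = 0, so s_i* = α_i.
NE contributions = (1.4, 1, 3.3, 3.9); S = 9.6.
W^NE = (Σα)·S − ½Σα_i² = 9.6² − ½·29.06 = 77.63.
Planner sets s_i = Σα_j = 9.6 for every i, so S^SO = 4·9.6 = 38.4.
W^SO = (Σα)·S^SO − ½·4·(Σα)² = (4/2)·9.6² = 184.32.
Deadweight loss = W^SO − W^NE = 106.69.

106.69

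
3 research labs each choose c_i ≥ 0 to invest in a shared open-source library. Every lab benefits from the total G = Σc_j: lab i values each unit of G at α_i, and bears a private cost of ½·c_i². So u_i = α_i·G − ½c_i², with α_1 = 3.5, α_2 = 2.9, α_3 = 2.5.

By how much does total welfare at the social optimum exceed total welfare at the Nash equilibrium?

Lab i's FOC: ∂u_i/∂c_i = α_i − c_i = 0, so c_i* = α_i.
NE contributions = (3.5, 2.9, 2.5); G = 8.9.
W^NE = (Σα)·G − ½Σα_i² = 8.9² − ½·26.91 = 65.755.
Planner sets c_i = Σα_j = 8.9 for every i, so G^SO = 3·8.9 = 26.7.
W^SO = (Σα)·G^SO − ½·3·(Σα)² = (3/2)·8.9² = 118.815.
Deadweight loss = W^SO − W^NE = 53.06.

53.06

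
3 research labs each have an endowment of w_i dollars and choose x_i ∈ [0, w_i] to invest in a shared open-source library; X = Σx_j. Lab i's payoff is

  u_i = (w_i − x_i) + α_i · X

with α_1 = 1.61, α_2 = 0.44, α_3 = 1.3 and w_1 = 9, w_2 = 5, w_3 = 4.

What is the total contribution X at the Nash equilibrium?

13

∂u_i/∂x_i = α_i − 1, so lab i contributes w_i if α_i > 1, else 0.
α_i > 1 for i ∈ {1, 3}; NE contributions (9, 0, 4), X = 13.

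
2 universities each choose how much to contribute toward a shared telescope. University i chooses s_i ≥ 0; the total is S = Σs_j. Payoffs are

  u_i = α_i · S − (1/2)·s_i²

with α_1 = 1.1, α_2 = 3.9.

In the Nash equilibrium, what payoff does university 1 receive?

University i's FOC: ∂u_i/∂s_i = α_i − s_i = 0, so s_i* = α_i.
NE contributions = (1.1, 3.9); S = 5.
u_1 = α_1·S − ½·(s_1)² = 1.1·5 − ½·1.1² = 4.895.

4.895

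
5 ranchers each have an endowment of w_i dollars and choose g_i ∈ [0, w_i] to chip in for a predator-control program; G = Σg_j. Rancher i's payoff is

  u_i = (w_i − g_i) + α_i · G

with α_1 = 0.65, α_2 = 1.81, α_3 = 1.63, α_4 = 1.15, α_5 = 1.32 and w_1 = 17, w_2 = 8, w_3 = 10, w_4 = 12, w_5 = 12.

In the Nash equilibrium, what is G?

42

∂u_i/∂g_i = α_i − 1, so rancher i contributes w_i if α_i > 1, else 0.
α_i > 1 for i ∈ {2, 3, 4, 5}; NE contributions (0, 8, 10, 12, 12), G = 42.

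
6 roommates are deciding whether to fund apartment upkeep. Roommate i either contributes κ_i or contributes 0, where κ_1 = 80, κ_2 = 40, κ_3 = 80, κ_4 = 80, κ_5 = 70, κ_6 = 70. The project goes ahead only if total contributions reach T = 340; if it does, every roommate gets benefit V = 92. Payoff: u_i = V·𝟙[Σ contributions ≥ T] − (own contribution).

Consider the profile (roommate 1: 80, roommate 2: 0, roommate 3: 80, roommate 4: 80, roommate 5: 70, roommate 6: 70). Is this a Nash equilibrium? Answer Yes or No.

Yes

Total = 380 ≥ 340: provided.
Roommate 1 (pledges 80, payoff 12): dropping to 0 → total 300, payoff 0. No gain.
Roommate 2 (pledges 0, payoff 92): pledging 40 → total 420, payoff 52. No gain.
Roommate 3 (pledges 80, payoff 12): dropping to 0 → total 300, payoff 0. No gain.
Roommate 4 (pledges 80, payoff 12): dropping to 0 → total 300, payoff 0. No gain.
Roommate 5 (pledges 70, payoff 22): dropping to 0 → total 310, payoff 0. No gain.
Roommate 6 (pledges 70, payoff 22): dropping to 0 → total 310, payoff 0. No gain.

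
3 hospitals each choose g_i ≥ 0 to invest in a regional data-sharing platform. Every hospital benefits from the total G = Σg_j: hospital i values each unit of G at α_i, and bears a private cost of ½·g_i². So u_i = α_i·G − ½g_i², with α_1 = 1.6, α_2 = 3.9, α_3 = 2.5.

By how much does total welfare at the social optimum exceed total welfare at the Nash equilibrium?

Hospital i's FOC: ∂u_i/∂g_i = α_i − g_i = 0, so g_i* = α_i.
NE contributions = (1.6, 3.9, 2.5); G = 8.
W^NE = (Σα)·G − ½Σα_i² = 8² − ½·24.02 = 51.99.
Planner sets g_i = Σα_j = 8 for every i, so G^SO = 3·8 = 24.
W^SO = (Σα)·G^SO − ½·3·(Σα)² = (3/2)·8² = 96.
Deadweight loss = W^SO − W^NE = 44.01.

44.01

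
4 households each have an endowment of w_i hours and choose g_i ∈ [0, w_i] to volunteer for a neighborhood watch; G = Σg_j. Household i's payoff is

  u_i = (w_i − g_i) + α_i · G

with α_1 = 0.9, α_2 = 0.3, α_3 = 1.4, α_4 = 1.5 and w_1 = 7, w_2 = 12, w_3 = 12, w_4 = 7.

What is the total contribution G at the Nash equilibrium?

19

∂u_i/∂g_i = α_i − 1, so household i contributes w_i if α_i > 1, else 0.
α_i > 1 for i ∈ {3, 4}; NE contributions (0, 0, 12, 7), G = 19.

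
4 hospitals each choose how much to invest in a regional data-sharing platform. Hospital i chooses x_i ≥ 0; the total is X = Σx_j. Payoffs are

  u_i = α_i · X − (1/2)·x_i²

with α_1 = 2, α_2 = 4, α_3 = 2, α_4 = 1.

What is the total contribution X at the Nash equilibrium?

9

Hospital i's FOC: ∂u_i/∂x_i = α_i − x_i = 0, so x_i* = α_i.
NE contributions = (2, 4, 2, 1); X = 9.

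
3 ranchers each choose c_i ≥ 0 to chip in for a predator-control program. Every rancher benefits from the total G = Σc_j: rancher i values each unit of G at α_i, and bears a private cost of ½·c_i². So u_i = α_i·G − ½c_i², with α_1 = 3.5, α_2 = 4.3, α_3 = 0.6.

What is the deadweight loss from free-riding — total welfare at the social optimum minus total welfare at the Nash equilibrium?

50.83

Rancher i's FOC: ∂u_i/∂c_i = α_i − c_i = 0, so c_i* = α_i.
NE contributions = (3.5, 4.3, 0.6); G = 8.4.
W^NE = (Σα)·G − ½Σα_i² = 8.4² − ½·31.1 = 55.01.
Planner sets c_i = Σα_j = 8.4 for every i, so G^SO = 3·8.4 = 25.2.
W^SO = (Σα)·G^SO − ½·3·(Σα)² = (3/2)·8.4² = 105.84.
Deadweight loss = W^SO − W^NE = 50.83.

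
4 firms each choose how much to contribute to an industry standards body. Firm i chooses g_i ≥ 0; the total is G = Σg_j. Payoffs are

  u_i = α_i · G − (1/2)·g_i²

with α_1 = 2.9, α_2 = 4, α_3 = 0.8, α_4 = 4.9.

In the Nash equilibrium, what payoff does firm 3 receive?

Firm i's FOC: ∂u_i/∂g_i = α_i − g_i = 0, so g_i* = α_i.
NE contributions = (2.9, 4, 0.8, 4.9); G = 12.6.
u_3 = α_3·G − ½·(g_3)² = 0.8·12.6 − ½·0.8² = 9.76.

9.76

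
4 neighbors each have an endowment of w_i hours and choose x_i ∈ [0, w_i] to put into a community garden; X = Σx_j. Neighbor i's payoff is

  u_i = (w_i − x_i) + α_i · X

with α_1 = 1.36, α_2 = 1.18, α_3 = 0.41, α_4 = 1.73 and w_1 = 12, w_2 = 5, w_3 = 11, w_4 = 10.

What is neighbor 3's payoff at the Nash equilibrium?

22.07

∂u_i/∂x_i = α_i − 1, so neighbor i contributes w_i if α_i > 1, else 0.
α_i > 1 for i ∈ {1, 2, 4}; NE contributions (12, 5, 0, 10), X = 27.
u_3 = (11 − 0) + 0.41·27 = 22.07.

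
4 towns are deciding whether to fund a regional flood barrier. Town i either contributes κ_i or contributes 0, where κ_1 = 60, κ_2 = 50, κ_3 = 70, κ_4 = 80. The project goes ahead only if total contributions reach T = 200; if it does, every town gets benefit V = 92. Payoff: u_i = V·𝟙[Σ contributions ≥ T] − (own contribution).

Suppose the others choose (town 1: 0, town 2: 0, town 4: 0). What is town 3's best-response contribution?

0

Others' total = 0. Even contributing 70 gives 70 < 200: no benefit either way.
Best response: 0.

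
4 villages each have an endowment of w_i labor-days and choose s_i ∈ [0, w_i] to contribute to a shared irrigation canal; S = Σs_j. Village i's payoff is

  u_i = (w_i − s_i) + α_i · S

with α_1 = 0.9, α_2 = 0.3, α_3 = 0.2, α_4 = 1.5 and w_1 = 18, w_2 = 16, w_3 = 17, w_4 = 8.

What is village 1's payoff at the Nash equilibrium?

25.2

∂u_i/∂s_i = α_i − 1, so village i contributes w_i if α_i > 1, else 0.
α_i > 1 for i ∈ {4}; NE contributions (0, 0, 0, 8), S = 8.
u_1 = (18 − 0) + 0.9·8 = 25.2.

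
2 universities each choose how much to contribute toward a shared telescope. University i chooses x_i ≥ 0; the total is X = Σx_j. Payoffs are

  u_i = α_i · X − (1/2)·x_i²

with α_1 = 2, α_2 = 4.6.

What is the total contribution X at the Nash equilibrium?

University i's FOC: ∂u_i/∂x_i = α_i − x_i = 0, so x_i* = α_i.
NE contributions = (2, 4.6); X = 6.6.

6.6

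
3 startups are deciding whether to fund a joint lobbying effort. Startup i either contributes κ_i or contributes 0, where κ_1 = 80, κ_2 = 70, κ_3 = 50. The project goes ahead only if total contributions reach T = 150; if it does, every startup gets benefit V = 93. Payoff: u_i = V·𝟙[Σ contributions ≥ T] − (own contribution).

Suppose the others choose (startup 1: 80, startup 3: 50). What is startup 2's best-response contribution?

Others' total = 130. Contributing 70 brings total to 200 ≥ 150: gain V − κ_2 = 23.
Best response: 70.

70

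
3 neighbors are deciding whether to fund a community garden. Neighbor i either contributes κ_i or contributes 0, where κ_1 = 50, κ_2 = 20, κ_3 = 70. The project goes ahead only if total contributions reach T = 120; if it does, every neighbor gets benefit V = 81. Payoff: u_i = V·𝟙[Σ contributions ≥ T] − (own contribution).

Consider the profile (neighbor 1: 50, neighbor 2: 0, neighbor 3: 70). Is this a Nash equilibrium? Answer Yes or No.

Yes

Total = 120 ≥ 120: provided.
Neighbor 1 (pledges 50, payoff 31): dropping to 0 → total 70, payoff 0. No gain.
Neighbor 2 (pledges 0, payoff 81): pledging 20 → total 140, payoff 61. No gain.
Neighbor 3 (pledges 70, payoff 11): dropping to 0 → total 50, payoff 0. No gain.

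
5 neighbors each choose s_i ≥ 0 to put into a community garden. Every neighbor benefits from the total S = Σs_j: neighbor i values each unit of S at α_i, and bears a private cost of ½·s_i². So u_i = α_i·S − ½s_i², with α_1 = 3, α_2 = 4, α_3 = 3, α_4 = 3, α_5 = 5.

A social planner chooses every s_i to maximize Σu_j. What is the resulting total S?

Planner FOC: ∂(Σu_j)/∂s_i = (Σα_j) − s_i = 0, so s_i^SO = Σα_j = 18 for every i; S^SO = 90.

90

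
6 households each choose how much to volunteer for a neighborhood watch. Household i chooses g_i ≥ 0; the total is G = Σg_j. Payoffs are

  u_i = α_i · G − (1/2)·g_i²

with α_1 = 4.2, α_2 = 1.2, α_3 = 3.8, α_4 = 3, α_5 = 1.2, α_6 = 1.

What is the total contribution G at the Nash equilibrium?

14.4

Household i's FOC: ∂u_i/∂g_i = α_i − g_i = 0, so g_i* = α_i.
NE contributions = (4.2, 1.2, 3.8, 3, 1.2, 1); G = 14.4.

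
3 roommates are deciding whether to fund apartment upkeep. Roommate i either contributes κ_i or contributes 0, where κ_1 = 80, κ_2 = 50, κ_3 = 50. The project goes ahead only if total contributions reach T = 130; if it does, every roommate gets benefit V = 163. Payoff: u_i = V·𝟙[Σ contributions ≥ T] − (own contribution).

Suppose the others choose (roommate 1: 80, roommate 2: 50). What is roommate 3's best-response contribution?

Others' total = 130 ≥ 130; contributing adds cost 50 for no extra benefit.
Best response: 0.

0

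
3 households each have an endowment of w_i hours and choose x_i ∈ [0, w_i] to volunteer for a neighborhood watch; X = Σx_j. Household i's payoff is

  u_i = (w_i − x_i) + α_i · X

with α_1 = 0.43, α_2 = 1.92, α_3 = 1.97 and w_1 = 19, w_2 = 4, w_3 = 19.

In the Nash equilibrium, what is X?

23

∂u_i/∂x_i = α_i − 1, so household i contributes w_i if α_i > 1, else 0.
α_i > 1 for i ∈ {2, 3}; NE contributions (0, 4, 19), X = 23.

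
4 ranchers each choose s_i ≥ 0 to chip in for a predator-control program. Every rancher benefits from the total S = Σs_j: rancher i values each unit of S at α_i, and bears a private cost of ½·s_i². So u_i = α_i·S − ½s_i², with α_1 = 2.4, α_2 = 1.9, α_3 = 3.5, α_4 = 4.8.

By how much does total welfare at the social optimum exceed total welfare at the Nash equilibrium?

Rancher i's FOC: ∂u_i/∂s_i = α_i − s_i = 0, so s_i* = α_i.
NE contributions = (2.4, 1.9, 3.5, 4.8); S = 12.6.
W^NE = (Σα)·S − ½Σα_i² = 12.6² − ½·44.66 = 136.43.
Planner sets s_i = Σα_j = 12.6 for every i, so S^SO = 4·12.6 = 50.4.
W^SO = (Σα)·S^SO − ½·4·(Σα)² = (4/2)·12.6² = 317.52.
Deadweight loss = W^SO − W^NE = 181.09.

181.09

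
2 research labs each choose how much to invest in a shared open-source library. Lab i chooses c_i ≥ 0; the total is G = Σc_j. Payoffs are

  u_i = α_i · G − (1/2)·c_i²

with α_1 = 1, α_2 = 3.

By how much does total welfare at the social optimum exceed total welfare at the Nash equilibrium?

5

Lab i's FOC: ∂u_i/∂c_i = α_i − c_i = 0, so c_i* = α_i.
NE contributions = (1, 3); G = 4.
W^NE = (Σα)·G − ½Σα_i² = 4² − ½·10 = 11.
Planner sets c_i = Σα_j = 4 for every i, so G^SO = 2·4 = 8.
W^SO = (Σα)·G^SO − ½·2·(Σα)² = (2/2)·4² = 16.
Deadweight loss = W^SO − W^NE = 5.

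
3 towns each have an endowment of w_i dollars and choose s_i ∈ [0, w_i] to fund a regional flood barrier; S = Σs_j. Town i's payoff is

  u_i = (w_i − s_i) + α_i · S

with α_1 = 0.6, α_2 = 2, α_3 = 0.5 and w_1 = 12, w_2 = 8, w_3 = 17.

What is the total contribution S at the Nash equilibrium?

∂u_i/∂s_i = α_i − 1, so town i contributes w_i if α_i > 1, else 0.
α_i > 1 for i ∈ {2}; NE contributions (0, 8, 0), S = 8.

8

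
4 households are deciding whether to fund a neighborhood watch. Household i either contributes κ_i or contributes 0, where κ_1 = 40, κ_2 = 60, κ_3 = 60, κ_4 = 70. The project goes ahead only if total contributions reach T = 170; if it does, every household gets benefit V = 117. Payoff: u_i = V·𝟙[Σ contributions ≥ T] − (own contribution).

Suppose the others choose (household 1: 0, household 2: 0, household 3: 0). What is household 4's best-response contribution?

0

Others' total = 0. Even contributing 70 gives 70 < 170: no benefit either way.
Best response: 0.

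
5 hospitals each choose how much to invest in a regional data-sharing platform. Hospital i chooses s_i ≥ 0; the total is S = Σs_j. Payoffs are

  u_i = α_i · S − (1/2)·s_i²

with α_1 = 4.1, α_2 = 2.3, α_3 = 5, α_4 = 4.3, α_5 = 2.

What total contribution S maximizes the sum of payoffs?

88.5

Planner FOC: ∂(Σu_j)/∂s_i = (Σα_j) − s_i = 0, so s_i^SO = Σα_j = 17.7 for every i; S^SO = 88.5.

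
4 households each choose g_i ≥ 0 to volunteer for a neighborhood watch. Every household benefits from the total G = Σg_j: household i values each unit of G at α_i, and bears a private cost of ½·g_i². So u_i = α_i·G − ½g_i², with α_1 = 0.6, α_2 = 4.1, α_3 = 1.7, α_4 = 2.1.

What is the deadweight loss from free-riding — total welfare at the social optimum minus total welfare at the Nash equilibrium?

Household i's FOC: ∂u_i/∂g_i = α_i − g_i = 0, so g_i* = α_i.
NE contributions = (0.6, 4.1, 1.7, 2.1); G = 8.5.
W^NE = (Σα)·G − ½Σα_i² = 8.5² − ½·24.47 = 60.015.
Planner sets g_i = Σα_j = 8.5 for every i, so G^SO = 4·8.5 = 34.
W^SO = (Σα)·G^SO − ½·4·(Σα)² = (4/2)·8.5² = 144.5.
Deadweight loss = W^SO − W^NE = 84.485.

84.485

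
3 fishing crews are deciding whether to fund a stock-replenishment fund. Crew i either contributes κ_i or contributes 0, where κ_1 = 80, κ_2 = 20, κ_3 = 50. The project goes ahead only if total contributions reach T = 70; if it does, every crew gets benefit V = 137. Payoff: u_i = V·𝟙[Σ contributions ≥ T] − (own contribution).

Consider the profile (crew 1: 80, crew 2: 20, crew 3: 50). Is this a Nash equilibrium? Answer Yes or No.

Total = 150 ≥ 70: provided.
Crew 1 (pledges 80, payoff 57): dropping to 0 → total 70, payoff 137. Profitable deviation.

No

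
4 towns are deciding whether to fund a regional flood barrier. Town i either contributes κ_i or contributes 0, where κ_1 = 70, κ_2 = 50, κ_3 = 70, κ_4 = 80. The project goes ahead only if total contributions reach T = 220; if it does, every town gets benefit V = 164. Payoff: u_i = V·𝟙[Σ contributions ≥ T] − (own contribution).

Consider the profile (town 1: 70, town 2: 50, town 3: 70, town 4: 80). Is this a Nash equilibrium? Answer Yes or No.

Total = 270 ≥ 220: provided.
Town 1 (pledges 70, payoff 94): dropping to 0 → total 200, payoff 0. No gain.
Town 2 (pledges 50, payoff 114): dropping to 0 → total 220, payoff 164. Profitable deviation.

No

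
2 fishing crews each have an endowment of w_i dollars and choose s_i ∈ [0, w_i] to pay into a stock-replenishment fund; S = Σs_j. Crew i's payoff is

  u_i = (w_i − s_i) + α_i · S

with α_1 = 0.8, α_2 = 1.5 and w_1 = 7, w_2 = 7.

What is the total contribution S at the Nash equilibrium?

∂u_i/∂s_i = α_i − 1, so crew i contributes w_i if α_i > 1, else 0.
α_i > 1 for i ∈ {2}; NE contributions (0, 7), S = 7.

7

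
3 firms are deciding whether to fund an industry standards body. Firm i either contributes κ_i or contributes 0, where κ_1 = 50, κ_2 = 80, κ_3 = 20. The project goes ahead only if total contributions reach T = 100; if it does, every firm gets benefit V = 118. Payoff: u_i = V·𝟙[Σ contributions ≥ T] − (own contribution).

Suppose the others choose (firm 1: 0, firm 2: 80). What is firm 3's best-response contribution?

20

Others' total = 80. Contributing 20 brings total to 100 ≥ 100: gain V − κ_3 = 98.
Best response: 20.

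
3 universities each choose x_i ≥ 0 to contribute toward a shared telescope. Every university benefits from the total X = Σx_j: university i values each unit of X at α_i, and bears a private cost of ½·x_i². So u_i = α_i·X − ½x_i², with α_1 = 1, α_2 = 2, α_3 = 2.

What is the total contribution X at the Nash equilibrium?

University i's FOC: ∂u_i/∂x_i = α_i − x_i = 0, so x_i* = α_i.
NE contributions = (1, 2, 2); X = 5.

5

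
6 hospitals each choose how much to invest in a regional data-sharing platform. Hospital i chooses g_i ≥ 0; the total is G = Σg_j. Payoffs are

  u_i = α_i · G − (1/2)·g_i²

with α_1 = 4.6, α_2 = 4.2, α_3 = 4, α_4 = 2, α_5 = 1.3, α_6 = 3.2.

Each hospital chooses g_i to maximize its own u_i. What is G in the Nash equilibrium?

Hospital i's FOC: ∂u_i/∂g_i = α_i − g_i = 0, so g_i* = α_i.
NE contributions = (4.6, 4.2, 4, 2, 1.3, 3.2); G = 19.3.

19.3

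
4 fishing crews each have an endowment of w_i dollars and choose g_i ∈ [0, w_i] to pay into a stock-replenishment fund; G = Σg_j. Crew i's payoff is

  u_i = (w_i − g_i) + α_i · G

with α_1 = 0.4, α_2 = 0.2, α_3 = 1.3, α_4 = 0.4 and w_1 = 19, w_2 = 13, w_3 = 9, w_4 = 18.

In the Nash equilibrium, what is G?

9

∂u_i/∂g_i = α_i − 1, so crew i contributes w_i if α_i > 1, else 0.
α_i > 1 for i ∈ {3}; NE contributions (0, 0, 9, 0), G = 9.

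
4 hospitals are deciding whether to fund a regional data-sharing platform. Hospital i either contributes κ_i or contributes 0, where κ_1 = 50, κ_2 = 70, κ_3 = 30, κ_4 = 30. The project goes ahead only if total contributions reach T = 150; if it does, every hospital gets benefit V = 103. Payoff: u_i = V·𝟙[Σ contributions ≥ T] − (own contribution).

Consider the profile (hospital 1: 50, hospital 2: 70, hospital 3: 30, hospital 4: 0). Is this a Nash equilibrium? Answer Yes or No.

Total = 150 ≥ 150: provided.
Hospital 1 (pledges 50, payoff 53): dropping to 0 → total 100, payoff 0. No gain.
Hospital 2 (pledges 70, payoff 33): dropping to 0 → total 80, payoff 0. No gain.
Hospital 3 (pledges 30, payoff 73): dropping to 0 → total 120, payoff 0. No gain.
Hospital 4 (pledges 0, payoff 103): pledging 30 → total 180, payoff 73. No gain.

Yes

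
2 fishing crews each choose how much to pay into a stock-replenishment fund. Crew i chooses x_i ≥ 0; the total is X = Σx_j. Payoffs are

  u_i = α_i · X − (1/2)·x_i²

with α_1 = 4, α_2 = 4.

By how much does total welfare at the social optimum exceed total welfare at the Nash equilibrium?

16

Crew i's FOC: ∂u_i/∂x_i = α_i − x_i = 0, so x_i* = α_i.
NE contributions = (4, 4); X = 8.
W^NE = (Σα)·X − ½Σα_i² = 8² − ½·32 = 48.
Planner sets x_i = Σα_j = 8 for every i, so X^SO = 2·8 = 16.
W^SO = (Σα)·X^SO − ½·2·(Σα)² = (2/2)·8² = 64.
Deadweight loss = W^SO − W^NE = 16.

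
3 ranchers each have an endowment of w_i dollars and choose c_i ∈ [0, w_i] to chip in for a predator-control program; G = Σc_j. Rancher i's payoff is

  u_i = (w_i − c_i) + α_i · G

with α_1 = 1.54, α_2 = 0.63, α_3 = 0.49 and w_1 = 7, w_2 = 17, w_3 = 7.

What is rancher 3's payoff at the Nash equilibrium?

∂u_i/∂c_i = α_i − 1, so rancher i contributes w_i if α_i > 1, else 0.
α_i > 1 for i ∈ {1}; NE contributions (7, 0, 0), G = 7.
u_3 = (7 − 0) + 0.49·7 = 10.43.

10.43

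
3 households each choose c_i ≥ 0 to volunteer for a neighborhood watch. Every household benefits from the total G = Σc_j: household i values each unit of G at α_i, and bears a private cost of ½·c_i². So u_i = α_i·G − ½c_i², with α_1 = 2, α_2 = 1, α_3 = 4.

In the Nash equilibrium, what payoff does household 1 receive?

Household i's FOC: ∂u_i/∂c_i = α_i − c_i = 0, so c_i* = α_i.
NE contributions = (2, 1, 4); G = 7.
u_1 = α_1·G − ½·(c_1)² = 2·7 − ½·2² = 12.

12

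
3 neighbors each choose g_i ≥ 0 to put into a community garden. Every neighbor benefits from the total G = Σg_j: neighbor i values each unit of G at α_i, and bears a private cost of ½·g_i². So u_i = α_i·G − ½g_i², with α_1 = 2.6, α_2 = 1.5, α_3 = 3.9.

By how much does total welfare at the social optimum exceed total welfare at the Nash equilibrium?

44.11

Neighbor i's FOC: ∂u_i/∂g_i = α_i − g_i = 0, so g_i* = α_i.
NE contributions = (2.6, 1.5, 3.9); G = 8.
W^NE = (Σα)·G − ½Σα_i² = 8² − ½·24.22 = 51.89.
Planner sets g_i = Σα_j = 8 for every i, so G^SO = 3·8 = 24.
W^SO = (Σα)·G^SO − ½·3·(Σα)² = (3/2)·8² = 96.
Deadweight loss = W^SO − W^NE = 44.11.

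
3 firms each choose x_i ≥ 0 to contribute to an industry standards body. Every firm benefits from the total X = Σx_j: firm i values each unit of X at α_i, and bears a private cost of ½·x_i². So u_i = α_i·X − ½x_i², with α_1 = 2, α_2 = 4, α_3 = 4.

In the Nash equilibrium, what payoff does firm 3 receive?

Firm i's FOC: ∂u_i/∂x_i = α_i − x_i = 0, so x_i* = α_i.
NE contributions = (2, 4, 4); X = 10.
u_3 = α_3·X − ½·(x_3)² = 4·10 − ½·4² = 32.

32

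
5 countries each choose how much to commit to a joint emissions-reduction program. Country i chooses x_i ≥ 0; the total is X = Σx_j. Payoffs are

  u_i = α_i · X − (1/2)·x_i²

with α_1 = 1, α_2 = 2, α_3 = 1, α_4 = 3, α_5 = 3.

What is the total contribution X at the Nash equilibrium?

Country i's FOC: ∂u_i/∂x_i = α_i − x_i = 0, so x_i* = α_i.
NE contributions = (1, 2, 1, 3, 3); X = 10.

10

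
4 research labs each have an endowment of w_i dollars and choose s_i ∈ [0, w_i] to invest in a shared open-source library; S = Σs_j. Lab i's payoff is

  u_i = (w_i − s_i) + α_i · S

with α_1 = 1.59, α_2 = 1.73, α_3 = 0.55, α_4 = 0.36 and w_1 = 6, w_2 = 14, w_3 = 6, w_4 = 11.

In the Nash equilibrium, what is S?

20

∂u_i/∂s_i = α_i − 1, so lab i contributes w_i if α_i > 1, else 0.
α_i > 1 for i ∈ {1, 2}; NE contributions (6, 14, 0, 0), S = 20.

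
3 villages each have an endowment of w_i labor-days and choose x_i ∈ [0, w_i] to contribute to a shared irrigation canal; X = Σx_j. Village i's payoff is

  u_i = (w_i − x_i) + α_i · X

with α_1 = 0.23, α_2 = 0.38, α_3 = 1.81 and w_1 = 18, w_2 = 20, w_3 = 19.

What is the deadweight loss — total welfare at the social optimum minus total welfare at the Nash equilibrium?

∂u_i/∂x_i = α_i − 1, so village i contributes w_i if α_i > 1, else 0.
α_i > 1 for i ∈ {3}; NE contributions (0, 0, 19), X = 19.
W^NE = Σw_i − X^NE + (Σα_i)·X^NE = 57 + 1.42·19 = 83.98.
Planner: ∂(Σu_j)/∂x_i = Σα_j − 1 = 1.42 > 0, so everyone contributes w_i; X^SO = 57, W^SO = 57 + 1.42·57 = 137.94.
Deadweight loss = 53.96.

53.96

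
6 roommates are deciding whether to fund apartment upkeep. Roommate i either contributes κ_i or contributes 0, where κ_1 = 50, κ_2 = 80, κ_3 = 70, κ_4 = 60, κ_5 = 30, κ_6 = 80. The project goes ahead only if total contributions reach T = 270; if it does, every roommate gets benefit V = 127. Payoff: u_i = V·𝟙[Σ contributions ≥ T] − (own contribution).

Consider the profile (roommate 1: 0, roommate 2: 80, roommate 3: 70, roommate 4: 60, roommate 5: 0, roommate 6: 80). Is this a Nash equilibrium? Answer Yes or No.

Total = 290 ≥ 270: provided.
Roommate 1 (pledges 0, payoff 127): pledging 50 → total 340, payoff 77. No gain.
Roommate 2 (pledges 80, payoff 47): dropping to 0 → total 210, payoff 0. No gain.
Roommate 3 (pledges 70, payoff 57): dropping to 0 → total 220, payoff 0. No gain.
Roommate 4 (pledges 60, payoff 67): dropping to 0 → total 230, payoff 0. No gain.
Roommate 5 (pledges 0, payoff 127): pledging 30 → total 320, payoff 97. No gain.
Roommate 6 (pledges 80, payoff 47): dropping to 0 → total 210, payoff 0. No gain.

Yes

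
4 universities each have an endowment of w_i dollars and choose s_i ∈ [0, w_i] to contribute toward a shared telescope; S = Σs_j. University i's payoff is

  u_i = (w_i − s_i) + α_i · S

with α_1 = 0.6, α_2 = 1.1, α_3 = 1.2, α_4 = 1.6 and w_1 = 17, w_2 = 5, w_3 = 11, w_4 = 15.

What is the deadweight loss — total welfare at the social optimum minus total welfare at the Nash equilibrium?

∂u_i/∂s_i = α_i − 1, so university i contributes w_i if α_i > 1, else 0.
α_i > 1 for i ∈ {2, 3, 4}; NE contributions (0, 5, 11, 15), S = 31.
W^NE = Σw_i − S^NE + (Σα_i)·S^NE = 48 + 3.5·31 = 156.5.
Planner: ∂(Σu_j)/∂s_i = Σα_j − 1 = 3.5 > 0, so everyone contributes w_i; S^SO = 48, W^SO = 48 + 3.5·48 = 216.
Deadweight loss = 59.5.

59.5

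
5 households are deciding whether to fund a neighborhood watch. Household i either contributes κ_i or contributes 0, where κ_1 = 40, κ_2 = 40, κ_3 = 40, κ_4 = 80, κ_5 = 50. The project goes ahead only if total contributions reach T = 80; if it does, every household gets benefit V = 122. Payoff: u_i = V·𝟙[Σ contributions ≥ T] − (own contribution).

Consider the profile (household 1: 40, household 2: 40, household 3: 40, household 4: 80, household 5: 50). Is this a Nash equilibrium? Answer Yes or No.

Total = 250 ≥ 80: provided.
Household 1 (pledges 40, payoff 82): dropping to 0 → total 210, payoff 122. Profitable deviation.

No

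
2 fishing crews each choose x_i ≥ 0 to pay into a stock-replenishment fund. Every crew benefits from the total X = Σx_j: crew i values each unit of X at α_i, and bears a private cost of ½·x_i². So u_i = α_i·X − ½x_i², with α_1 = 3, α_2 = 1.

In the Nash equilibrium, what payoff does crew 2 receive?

Crew i's FOC: ∂u_i/∂x_i = α_i − x_i = 0, so x_i* = α_i.
NE contributions = (3, 1); X = 4.
u_2 = α_2·X − ½·(x_2)² = 1·4 − ½·1² = 3.5.

3.5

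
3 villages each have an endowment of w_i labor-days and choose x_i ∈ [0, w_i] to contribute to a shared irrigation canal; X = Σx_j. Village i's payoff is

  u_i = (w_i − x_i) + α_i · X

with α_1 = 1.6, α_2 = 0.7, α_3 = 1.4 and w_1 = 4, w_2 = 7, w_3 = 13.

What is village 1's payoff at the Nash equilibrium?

27.2

∂u_i/∂x_i = α_i − 1, so village i contributes w_i if α_i > 1, else 0.
α_i > 1 for i ∈ {1, 3}; NE contributions (4, 0, 13), X = 17.
u_1 = (4 − 4) + 1.6·17 = 27.2.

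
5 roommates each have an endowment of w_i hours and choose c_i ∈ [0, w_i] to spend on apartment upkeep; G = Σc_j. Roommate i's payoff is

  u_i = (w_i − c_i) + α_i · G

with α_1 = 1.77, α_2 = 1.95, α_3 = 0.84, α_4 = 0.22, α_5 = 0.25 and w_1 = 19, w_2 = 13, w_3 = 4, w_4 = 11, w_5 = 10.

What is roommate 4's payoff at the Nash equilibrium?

∂u_i/∂c_i = α_i − 1, so roommate i contributes w_i if α_i > 1, else 0.
α_i > 1 for i ∈ {1, 2}; NE contributions (19, 13, 0, 0, 0), G = 32.
u_4 = (11 − 0) + 0.22·32 = 18.04.

18.04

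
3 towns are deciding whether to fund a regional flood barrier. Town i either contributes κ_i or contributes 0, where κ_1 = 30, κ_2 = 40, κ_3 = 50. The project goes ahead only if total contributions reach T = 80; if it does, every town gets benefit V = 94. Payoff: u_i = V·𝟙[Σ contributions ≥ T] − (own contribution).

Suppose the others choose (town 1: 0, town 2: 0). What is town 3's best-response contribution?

0

Others' total = 0. Even contributing 50 gives 50 < 80: no benefit either way.
Best response: 0.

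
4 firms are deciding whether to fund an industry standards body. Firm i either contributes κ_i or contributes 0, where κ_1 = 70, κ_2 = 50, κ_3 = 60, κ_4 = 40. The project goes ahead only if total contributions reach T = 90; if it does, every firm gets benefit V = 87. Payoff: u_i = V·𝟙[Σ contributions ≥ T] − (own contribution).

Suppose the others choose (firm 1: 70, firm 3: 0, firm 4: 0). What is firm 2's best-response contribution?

50

Others' total = 70. Contributing 50 brings total to 120 ≥ 90: gain V − κ_2 = 37.
Best response: 50.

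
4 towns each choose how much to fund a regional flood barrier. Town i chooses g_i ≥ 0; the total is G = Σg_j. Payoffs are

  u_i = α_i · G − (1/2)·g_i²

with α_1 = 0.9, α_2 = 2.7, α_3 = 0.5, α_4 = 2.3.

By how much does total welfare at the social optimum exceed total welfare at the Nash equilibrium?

Town i's FOC: ∂u_i/∂g_i = α_i − g_i = 0, so g_i* = α_i.
NE contributions = (0.9, 2.7, 0.5, 2.3); G = 6.4.
W^NE = (Σα)·G − ½Σα_i² = 6.4² − ½·13.64 = 34.14.
Planner sets g_i = Σα_j = 6.4 for every i, so G^SO = 4·6.4 = 25.6.
W^SO = (Σα)·G^SO − ½·4·(Σα)² = (4/2)·6.4² = 81.92.
Deadweight loss = W^SO − W^NE = 47.78.

47.78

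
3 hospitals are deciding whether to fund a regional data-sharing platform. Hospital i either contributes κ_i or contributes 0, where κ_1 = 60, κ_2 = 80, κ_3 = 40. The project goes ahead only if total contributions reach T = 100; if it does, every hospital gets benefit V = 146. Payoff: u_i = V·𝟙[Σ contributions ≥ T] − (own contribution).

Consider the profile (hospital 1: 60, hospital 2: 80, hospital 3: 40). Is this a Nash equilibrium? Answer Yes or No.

Total = 180 ≥ 100: provided.
Hospital 1 (pledges 60, payoff 86): dropping to 0 → total 120, payoff 146. Profitable deviation.

No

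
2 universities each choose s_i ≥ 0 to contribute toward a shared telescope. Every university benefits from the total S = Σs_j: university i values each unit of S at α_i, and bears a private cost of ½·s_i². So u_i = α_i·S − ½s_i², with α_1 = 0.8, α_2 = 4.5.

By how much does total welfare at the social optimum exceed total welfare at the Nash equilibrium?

10.445

University i's FOC: ∂u_i/∂s_i = α_i − s_i = 0, so s_i* = α_i.
NE contributions = (0.8, 4.5); S = 5.3.
W^NE = (Σα)·S − ½Σα_i² = 5.3² − ½·20.89 = 17.645.
Planner sets s_i = Σα_j = 5.3 for every i, so S^SO = 2·5.3 = 10.6.
W^SO = (Σα)·S^SO − ½·2·(Σα)² = (2/2)·5.3² = 28.09.
Deadweight loss = W^SO − W^NE = 10.445.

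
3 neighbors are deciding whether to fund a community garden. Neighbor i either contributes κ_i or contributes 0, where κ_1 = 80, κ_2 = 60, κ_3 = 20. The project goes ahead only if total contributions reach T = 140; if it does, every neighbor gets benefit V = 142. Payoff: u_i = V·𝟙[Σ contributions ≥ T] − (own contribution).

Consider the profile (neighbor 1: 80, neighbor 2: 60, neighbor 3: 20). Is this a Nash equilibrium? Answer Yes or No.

No

Total = 160 ≥ 140: provided.
Neighbor 1 (pledges 80, payoff 62): dropping to 0 → total 80, payoff 0. No gain.
Neighbor 2 (pledges 60, payoff 82): dropping to 0 → total 100, payoff 0. No gain.
Neighbor 3 (pledges 20, payoff 122): dropping to 0 → total 140, payoff 142. Profitable deviation.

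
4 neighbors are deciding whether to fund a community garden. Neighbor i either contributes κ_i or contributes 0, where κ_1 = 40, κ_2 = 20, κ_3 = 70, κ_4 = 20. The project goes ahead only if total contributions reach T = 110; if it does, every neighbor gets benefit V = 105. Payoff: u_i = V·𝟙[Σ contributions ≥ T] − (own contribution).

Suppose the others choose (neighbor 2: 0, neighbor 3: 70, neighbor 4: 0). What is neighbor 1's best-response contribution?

Others' total = 70. Contributing 40 brings total to 110 ≥ 110: gain V − κ_1 = 65.
Best response: 40.

40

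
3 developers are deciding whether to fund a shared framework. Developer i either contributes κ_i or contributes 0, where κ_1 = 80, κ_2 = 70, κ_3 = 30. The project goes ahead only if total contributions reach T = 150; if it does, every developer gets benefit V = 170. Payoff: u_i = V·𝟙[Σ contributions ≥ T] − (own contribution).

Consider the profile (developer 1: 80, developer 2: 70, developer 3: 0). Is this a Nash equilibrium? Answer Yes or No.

Total = 150 ≥ 150: provided.
Developer 1 (pledges 80, payoff 90): dropping to 0 → total 70, payoff 0. No gain.
Developer 2 (pledges 70, payoff 100): dropping to 0 → total 80, payoff 0. No gain.
Developer 3 (pledges 0, payoff 170): pledging 30 → total 180, payoff 140. No gain.

Yes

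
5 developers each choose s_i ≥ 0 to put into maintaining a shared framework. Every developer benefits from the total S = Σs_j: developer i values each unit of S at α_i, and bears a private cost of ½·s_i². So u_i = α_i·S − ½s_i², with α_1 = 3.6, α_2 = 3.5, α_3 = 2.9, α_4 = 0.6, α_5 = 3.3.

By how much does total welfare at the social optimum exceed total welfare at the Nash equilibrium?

312.25

Developer i's FOC: ∂u_i/∂s_i = α_i − s_i = 0, so s_i* = α_i.
NE contributions = (3.6, 3.5, 2.9, 0.6, 3.3); S = 13.9.
W^NE = (Σα)·S − ½Σα_i² = 13.9² − ½·44.87 = 170.775.
Planner sets s_i = Σα_j = 13.9 for every i, so S^SO = 5·13.9 = 69.5.
W^SO = (Σα)·S^SO − ½·5·(Σα)² = (5/2)·13.9² = 483.025.
Deadweight loss = W^SO − W^NE = 312.25.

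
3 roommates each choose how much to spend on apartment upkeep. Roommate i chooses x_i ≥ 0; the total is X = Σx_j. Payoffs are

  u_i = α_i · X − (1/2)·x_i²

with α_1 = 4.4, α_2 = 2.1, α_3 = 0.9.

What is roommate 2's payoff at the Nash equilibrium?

13.335

Roommate i's FOC: ∂u_i/∂x_i = α_i − x_i = 0, so x_i* = α_i.
NE contributions = (4.4, 2.1, 0.9); X = 7.4.
u_2 = α_2·X − ½·(x_2)² = 2.1·7.4 − ½·2.1² = 13.335.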